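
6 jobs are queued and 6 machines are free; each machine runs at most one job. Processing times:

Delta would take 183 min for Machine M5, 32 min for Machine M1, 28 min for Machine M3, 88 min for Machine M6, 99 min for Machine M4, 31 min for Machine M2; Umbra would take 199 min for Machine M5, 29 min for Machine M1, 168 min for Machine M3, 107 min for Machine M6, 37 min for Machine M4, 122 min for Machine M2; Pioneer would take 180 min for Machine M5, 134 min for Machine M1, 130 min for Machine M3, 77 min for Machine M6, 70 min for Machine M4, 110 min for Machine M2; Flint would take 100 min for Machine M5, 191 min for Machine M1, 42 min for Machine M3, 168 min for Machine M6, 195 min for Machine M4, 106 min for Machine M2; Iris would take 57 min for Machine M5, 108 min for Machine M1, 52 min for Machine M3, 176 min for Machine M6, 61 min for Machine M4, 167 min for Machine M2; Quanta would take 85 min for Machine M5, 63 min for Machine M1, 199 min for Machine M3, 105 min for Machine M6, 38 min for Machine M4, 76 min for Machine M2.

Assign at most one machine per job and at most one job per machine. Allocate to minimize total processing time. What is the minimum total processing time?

Minimum total: 274 min

This is the linear assignment problem.
Optimal: Delta→Machine M2 (31 min), Umbra→Machine M1 (29 min), Pioneer→Machine M6 (77 min), Flint→Machine M3 (42 min), Iris→Machine M5 (57 min), Quanta→Machine M4 (38 min) — total 31+29+77+42+57+38 = 274 min.
Column-greedy (each machine in turn goes to its cheapest remaining job) gives 335 min, worse by 61.
Next-best assignment: Delta→Machine M2, Umbra→Machine M4, Pioneer→Machine M6, Flint→Machine M3, Iris→Machine M5, Quanta→Machine M1 = 307 min.
Swapping Iris↔Pioneer (Iris→Machine M6 176 min, Pioneer→Machine M5 180 min) adds 222.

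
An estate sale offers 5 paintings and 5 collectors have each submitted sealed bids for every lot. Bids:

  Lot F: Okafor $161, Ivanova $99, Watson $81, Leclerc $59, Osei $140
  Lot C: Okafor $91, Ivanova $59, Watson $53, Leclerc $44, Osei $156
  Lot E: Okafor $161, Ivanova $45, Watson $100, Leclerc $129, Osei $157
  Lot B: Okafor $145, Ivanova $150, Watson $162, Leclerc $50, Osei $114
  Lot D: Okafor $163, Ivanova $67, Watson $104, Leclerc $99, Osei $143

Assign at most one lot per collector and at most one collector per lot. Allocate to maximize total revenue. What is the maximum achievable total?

This is the linear assignment problem.
Optimal: Okafor→Lot D ($163), Ivanova→Lot F ($99), Watson→Lot B ($162), Leclerc→Lot E ($129), Osei→Lot C ($156) — total 163+99+162+129+156 = $709.
Column-greedy (each lot in turn goes to its best remaining collector) gives $675, worse by 34.
Next-best assignment: Okafor→Lot F, Ivanova→Lot B, Watson→Lot D, Leclerc→Lot E, Osei→Lot C = $700.
No other one-to-one assignment exceeds $709.

Maximum total: $709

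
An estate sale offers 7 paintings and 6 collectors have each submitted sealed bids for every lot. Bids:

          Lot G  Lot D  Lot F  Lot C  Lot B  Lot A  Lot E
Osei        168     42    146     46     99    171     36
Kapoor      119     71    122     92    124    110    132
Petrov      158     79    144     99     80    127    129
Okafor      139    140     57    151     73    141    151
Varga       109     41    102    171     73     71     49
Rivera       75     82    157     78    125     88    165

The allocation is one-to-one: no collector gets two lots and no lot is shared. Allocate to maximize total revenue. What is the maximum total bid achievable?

Maximum total: $932

Optimal: Osei→Lot A ($171), Kapoor→Lot B ($124), Petrov→Lot G ($158), Okafor→Lot E ($151), Varga→Lot C ($171), Rivera→Lot F ($157) — total 171+124+158+151+171+157 = $932.
Column-greedy (each lot in turn goes to its best remaining collector) gives $887, worse by 45.
Next-best assignment: Osei→Lot A, Kapoor→Lot B, Petrov→Lot G, Okafor→Lot D, Varga→Lot C, Rivera→Lot E = $929.
Every other assignment is strictly worse.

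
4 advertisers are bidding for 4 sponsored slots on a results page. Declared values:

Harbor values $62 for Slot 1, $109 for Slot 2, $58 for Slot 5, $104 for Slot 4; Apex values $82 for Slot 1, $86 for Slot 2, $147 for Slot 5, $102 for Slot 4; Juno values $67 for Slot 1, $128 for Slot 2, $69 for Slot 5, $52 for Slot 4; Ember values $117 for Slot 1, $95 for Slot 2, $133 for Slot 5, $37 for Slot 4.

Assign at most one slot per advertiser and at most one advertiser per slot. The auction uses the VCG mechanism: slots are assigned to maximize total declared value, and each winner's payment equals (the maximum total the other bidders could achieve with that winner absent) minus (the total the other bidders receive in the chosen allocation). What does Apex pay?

Efficient allocation: Harbor→Slot 4 ($104), Apex→Slot 5 ($147), Juno→Slot 2 ($128), Ember→Slot 1 ($117); total welfare W = $496.
Apex receives Slot 5 at value $147, so the others get W − 147 = $349.
Without Apex: best allocation of the remaining 3 bidders over all 4 slots is Harbor→Slot 4 ($104), Juno→Slot 2 ($128), Ember→Slot 5 ($133), total $365.
VCG payment = (others' best without Apex) − (others' welfare with Apex) = 365 − 349 = $16.

Apex pays $16.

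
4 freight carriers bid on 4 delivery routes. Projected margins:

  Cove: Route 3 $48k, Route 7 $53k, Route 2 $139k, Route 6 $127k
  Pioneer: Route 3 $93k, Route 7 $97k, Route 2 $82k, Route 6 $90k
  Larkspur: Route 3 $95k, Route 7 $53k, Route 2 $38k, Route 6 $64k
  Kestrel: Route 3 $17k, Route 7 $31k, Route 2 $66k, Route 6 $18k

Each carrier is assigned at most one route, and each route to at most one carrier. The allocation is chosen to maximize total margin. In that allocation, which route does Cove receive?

Cove receives Route 6.

Optimal: Cove→Route 6 ($127k), Pioneer→Route 7 ($97k), Larkspur→Route 3 ($95k), Kestrel→Route 2 ($66k) — total 127+97+95+66 = $385k.
Column-greedy (each route in turn goes to its best remaining carrier) gives $349k, worse by 36.
Next-best assignment: Cove→Route 2, Pioneer→Route 6, Larkspur→Route 3, Kestrel→Route 7 = $355k.
No other one-to-one assignment exceeds $385k.
Cove's own top route is Route 2 ($139k), but forcing Cove→Route 2 and reassigning the rest optimally gives only $355k — worse by 30.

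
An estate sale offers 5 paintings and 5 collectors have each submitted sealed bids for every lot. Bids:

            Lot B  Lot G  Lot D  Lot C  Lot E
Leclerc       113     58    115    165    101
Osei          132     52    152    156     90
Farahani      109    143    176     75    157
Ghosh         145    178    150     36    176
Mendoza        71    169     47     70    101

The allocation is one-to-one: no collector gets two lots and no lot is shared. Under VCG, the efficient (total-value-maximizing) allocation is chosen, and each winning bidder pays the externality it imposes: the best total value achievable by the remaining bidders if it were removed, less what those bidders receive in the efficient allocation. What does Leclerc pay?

Efficient allocation: Leclerc→Lot C ($165), Osei→Lot B ($132), Farahani→Lot D ($176), Ghosh→Lot E ($176), Mendoza→Lot G ($169); total welfare W = $818.
Leclerc receives Lot C at value $165, so the others get W − 165 = $653.
Without Leclerc: best allocation of the remaining 4 bidders over all 5 lots is Osei→Lot C ($156), Farahani→Lot D ($176), Ghosh→Lot E ($176), Mendoza→Lot G ($169), total $677.
VCG payment = (others' best without Leclerc) − (others' welfare with Leclerc) = 677 − 653 = $24.

Leclerc pays $24.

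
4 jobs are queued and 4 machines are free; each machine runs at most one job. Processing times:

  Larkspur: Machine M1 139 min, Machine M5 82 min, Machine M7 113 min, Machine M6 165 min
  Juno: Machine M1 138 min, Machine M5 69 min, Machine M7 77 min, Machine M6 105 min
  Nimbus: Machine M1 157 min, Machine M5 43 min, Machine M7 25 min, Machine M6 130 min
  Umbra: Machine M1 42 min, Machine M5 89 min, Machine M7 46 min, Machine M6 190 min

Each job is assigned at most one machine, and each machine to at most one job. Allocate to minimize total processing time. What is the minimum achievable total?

Minimum total: 254 min

Optimal: Larkspur→Machine M5 (82 min), Juno→Machine M6 (105 min), Nimbus→Machine M7 (25 min), Umbra→Machine M1 (42 min) — total 82+105+25+42 = 254 min.
Column-greedy (each machine in turn goes to its cheapest remaining job) gives 327 min, worse by 73.
Checked against all permutations: 254 min is optimal.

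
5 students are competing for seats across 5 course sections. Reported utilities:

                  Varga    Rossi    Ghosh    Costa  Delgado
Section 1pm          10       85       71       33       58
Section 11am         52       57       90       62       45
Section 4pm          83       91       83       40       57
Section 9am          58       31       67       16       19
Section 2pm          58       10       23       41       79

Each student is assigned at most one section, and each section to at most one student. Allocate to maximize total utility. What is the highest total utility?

Max total: 376 points

This is a one-to-one assignment (maximum-weight bipartite matching).
Optimal: Varga→Section 4pm (83 points), Rossi→Section 1pm (85 points), Ghosh→Section 9am (67 points), Costa→Section 11am (62 points), Delgado→Section 2pm (79 points) — total 83+85+67+62+79 = 376 points.
Column-greedy (each section in turn goes to its best remaining student) gives 318 points, worse by 58.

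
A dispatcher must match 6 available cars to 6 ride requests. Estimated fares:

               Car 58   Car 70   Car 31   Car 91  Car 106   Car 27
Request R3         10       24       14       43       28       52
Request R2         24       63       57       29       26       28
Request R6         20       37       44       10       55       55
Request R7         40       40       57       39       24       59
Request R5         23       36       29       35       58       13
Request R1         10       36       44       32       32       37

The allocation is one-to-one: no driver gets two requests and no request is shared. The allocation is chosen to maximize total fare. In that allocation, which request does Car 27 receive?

Car 27 receives Request R6.

Treat this as an assignment problem: match each driver to one request.
Optimal: Car 58→Request R7 ($40), Car 70→Request R2 ($63), Car 31→Request R1 ($44), Car 91→Request R3 ($43), Car 106→Request R5 ($58), Car 27→Request R6 ($55) — total 40+63+44+43+58+55 = $303.
Row-greedy (each driver in turn takes its best remaining request) gives $285, worse by 18.
Next-best assignment: Car 58→Request R7, Car 70→Request R2, Car 31→Request R6, Car 91→Request R1, Car 106→Request R5, Car 27→Request R3 = $289.
Car 27's own top request is Request R7 ($59), but forcing Car 27→Request R7 and reassigning the rest optimally gives only $287 — worse by 16.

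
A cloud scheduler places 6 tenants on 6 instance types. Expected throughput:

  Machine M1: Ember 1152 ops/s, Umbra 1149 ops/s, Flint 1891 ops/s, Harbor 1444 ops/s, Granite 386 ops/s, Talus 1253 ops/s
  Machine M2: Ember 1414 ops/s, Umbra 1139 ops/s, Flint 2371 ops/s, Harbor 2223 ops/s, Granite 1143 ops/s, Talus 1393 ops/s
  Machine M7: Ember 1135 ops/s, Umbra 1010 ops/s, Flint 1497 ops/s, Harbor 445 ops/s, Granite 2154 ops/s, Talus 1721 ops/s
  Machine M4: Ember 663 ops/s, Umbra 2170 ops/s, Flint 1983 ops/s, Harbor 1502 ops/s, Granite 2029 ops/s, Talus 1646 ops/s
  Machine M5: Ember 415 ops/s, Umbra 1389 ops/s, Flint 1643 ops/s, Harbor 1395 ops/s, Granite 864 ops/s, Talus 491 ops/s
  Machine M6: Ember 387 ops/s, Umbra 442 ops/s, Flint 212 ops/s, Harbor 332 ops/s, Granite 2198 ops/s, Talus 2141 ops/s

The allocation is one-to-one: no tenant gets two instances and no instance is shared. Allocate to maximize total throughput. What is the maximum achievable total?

Optimal: Ember→Machine M1 (1152 ops/s), Umbra→Machine M4 (2170 ops/s), Flint→Machine M5 (1643 ops/s), Harbor→Machine M2 (2223 ops/s), Granite→Machine M7 (2154 ops/s), Talus→Machine M6 (2141 ops/s) — total 1152+2170+1643+2223+2154+2141 = 11483 ops/s.
Row-greedy (each tenant in turn takes its best remaining instance) gives 10789 ops/s, worse by 694.
Every other assignment is strictly worse.

Maximum total: 11483 ops/s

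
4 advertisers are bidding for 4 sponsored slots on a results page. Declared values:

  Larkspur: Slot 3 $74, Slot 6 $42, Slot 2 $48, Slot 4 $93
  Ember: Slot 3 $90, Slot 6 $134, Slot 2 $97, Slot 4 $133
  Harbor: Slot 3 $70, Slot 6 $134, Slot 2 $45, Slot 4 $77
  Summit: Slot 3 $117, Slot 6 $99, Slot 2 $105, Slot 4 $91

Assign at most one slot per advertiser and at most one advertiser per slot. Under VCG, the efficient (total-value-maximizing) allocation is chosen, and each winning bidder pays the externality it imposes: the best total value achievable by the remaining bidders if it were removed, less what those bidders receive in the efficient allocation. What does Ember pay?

Ember pays $31.

Efficient allocation: Larkspur→Slot 3 ($74), Ember→Slot 4 ($133), Harbor→Slot 6 ($134), Summit→Slot 2 ($105); total welfare W = $446.
Ember receives Slot 4 at value $133, so the others get W − 133 = $313.
Without Ember: best allocation of the remaining 3 bidders over all 4 slots is Larkspur→Slot 4 ($93), Harbor→Slot 6 ($134), Summit→Slot 3 ($117), total $344.
VCG payment = (others' best without Ember) − (others' welfare with Ember) = 344 − 313 = $31.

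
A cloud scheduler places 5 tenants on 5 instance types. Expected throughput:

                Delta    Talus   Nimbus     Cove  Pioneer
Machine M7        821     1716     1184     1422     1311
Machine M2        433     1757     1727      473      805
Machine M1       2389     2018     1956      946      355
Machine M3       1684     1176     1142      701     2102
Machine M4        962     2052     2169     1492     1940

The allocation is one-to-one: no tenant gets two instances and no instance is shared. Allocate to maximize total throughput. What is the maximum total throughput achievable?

This is the linear assignment problem.
Optimal: Delta→Machine M1 (2389 ops/s), Talus→Machine M2 (1757 ops/s), Nimbus→Machine M4 (2169 ops/s), Cove→Machine M7 (1422 ops/s), Pioneer→Machine M3 (2102 ops/s) — total 2389+1757+2169+1422+2102 = 9839 ops/s.
Column-greedy (each instance in turn goes to its best remaining tenant) gives 9426 ops/s, worse by 413.
Next-best assignment: Delta→Machine M1, Talus→Machine M4, Nimbus→Machine M2, Cove→Machine M7, Pioneer→Machine M3 = 9692 ops/s.
Swapping Cove↔Pioneer (Cove→Machine M3 701 ops/s, Pioneer→Machine M7 1311 ops/s) loses 1512.
Checked against all permutations: 9839 ops/s is optimal.

Max total: 9839 ops/s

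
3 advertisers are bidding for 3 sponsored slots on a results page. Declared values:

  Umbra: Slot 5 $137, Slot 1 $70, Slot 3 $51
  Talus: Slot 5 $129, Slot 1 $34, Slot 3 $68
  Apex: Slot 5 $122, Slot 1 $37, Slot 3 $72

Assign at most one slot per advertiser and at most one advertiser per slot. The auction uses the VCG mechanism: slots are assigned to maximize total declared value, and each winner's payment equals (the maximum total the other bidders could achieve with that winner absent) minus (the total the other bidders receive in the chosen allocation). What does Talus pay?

Talus pays $67.

Efficient allocation: Umbra→Slot 1 ($70), Talus→Slot 5 ($129), Apex→Slot 3 ($72); total welfare W = $271.
Talus receives Slot 5 at value $129, so the others get W − 129 = $142.
Without Talus: best allocation of the remaining 2 bidders over all 3 slots is Umbra→Slot 5 ($137), Apex→Slot 3 ($72), total $209.
VCG payment = (others' best without Talus) − (others' welfare with Talus) = 209 − 142 = $67.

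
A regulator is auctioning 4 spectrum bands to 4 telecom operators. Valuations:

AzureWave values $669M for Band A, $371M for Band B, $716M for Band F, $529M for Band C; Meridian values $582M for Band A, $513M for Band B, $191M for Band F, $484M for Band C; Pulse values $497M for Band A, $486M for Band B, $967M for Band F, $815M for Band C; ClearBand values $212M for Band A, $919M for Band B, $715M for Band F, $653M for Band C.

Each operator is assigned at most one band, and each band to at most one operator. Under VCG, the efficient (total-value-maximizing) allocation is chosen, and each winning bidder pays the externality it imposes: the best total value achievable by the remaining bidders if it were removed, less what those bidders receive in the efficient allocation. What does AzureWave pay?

AzureWave pays $98M.

Efficient allocation: AzureWave→Band A ($669M), Meridian→Band C ($484M), Pulse→Band F ($967M), ClearBand→Band B ($919M); total welfare W = $3039M.
AzureWave receives Band A at value $669M, so the others get W − 669 = $2370M.
Without AzureWave: best allocation of the remaining 3 bidders over all 4 bands is Meridian→Band A ($582M), Pulse→Band F ($967M), ClearBand→Band B ($919M), total $2468M.
VCG payment = (others' best without AzureWave) − (others' welfare with AzureWave) = 2468 − 2370 = $98M.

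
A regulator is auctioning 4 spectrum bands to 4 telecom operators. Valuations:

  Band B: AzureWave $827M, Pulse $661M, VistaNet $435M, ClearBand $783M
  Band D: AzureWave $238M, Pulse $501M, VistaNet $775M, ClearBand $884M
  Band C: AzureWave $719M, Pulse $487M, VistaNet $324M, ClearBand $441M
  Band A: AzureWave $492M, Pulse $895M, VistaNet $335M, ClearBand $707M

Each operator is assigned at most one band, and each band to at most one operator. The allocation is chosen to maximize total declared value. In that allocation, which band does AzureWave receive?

AzureWave receives Band C.

This is the linear assignment problem.
Optimal: AzureWave→Band C ($719M), Pulse→Band A ($895M), VistaNet→Band D ($775M), ClearBand→Band B ($783M) — total 719+895+775+783 = $3172M.
Max-entry greedy (repeatedly take the single best remaining cell) gives $2930M, worse by 242.
Swapping AzureWave↔Pulse (AzureWave→Band A $492M, Pulse→Band C $487M) loses 635.
AzureWave's own top band is Band B ($827M), but forcing AzureWave→Band B and reassigning the rest optimally gives only $2938M — worse by 234.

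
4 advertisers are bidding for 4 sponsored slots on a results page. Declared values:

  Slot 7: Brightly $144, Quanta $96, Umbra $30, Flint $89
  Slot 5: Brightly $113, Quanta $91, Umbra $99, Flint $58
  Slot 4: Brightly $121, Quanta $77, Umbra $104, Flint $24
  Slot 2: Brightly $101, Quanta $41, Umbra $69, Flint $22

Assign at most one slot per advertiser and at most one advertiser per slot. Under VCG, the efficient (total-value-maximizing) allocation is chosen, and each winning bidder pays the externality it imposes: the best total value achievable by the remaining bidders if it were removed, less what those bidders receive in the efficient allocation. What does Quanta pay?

Efficient allocation: Brightly→Slot 2 ($101), Quanta→Slot 5 ($91), Umbra→Slot 4 ($104), Flint→Slot 7 ($89); total welfare W = $385.
Quanta receives Slot 5 at value $91, so the others get W − 91 = $294.
Without Quanta: best allocation of the remaining 3 bidders over all 4 slots is Brightly→Slot 4 ($121), Umbra→Slot 5 ($99), Flint→Slot 7 ($89), total $309.
VCG payment = (others' best without Quanta) − (others' welfare with Quanta) = 309 − 294 = $15.

Quanta pays $15.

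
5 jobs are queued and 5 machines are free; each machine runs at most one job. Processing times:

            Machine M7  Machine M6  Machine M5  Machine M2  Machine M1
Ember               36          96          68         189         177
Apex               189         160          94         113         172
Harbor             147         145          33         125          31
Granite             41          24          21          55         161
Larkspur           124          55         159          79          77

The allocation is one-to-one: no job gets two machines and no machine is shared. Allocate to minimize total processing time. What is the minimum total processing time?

Minimum total: 256 min

Optimal: Ember→Machine M7 (36 min), Apex→Machine M2 (113 min), Harbor→Machine M1 (31 min), Granite→Machine M5 (21 min), Larkspur→Machine M6 (55 min) — total 36+113+31+21+55 = 256 min.
Row-greedy (each job in turn takes its cheapest remaining machine) gives 264 min, worse by 8.
Next-best assignment: Ember→Machine M7, Apex→Machine M5, Harbor→Machine M1, Granite→Machine M6, Larkspur→Machine M2 = 264 min.
Swapping Ember↔Apex (Ember→Machine M2 189 min, Apex→Machine M7 189 min) adds 229.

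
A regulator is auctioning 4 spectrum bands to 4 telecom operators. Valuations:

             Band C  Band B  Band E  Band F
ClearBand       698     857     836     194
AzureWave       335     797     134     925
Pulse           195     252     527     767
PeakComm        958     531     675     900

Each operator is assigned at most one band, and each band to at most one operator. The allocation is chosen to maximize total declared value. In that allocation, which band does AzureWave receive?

This is the linear assignment problem.
Optimal: ClearBand→Band E ($836M), AzureWave→Band B ($797M), Pulse→Band F ($767M), PeakComm→Band C ($958M) — total 836+797+767+958 = $3358M.
Max-entry greedy (repeatedly take the single best remaining cell) gives $3267M, worse by 91.
AzureWave's own top band is Band F ($925M), but forcing AzureWave→Band F and reassigning the rest optimally gives only $3267M — worse by 91.

AzureWave receives Band B.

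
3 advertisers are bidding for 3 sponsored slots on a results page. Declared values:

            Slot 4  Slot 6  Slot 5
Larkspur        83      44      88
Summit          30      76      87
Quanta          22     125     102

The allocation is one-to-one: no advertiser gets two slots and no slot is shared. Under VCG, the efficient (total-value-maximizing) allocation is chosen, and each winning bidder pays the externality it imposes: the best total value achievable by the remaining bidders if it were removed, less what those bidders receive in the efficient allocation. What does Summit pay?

Summit pays $5.

Efficient allocation: Larkspur→Slot 4 ($83), Summit→Slot 5 ($87), Quanta→Slot 6 ($125); total welfare W = $295.
Summit receives Slot 5 at value $87, so the others get W − 87 = $208.
Without Summit: best allocation of the remaining 2 bidders over all 3 slots is Larkspur→Slot 5 ($88), Quanta→Slot 6 ($125), total $213.
VCG payment = (others' best without Summit) − (others' welfare with Summit) = 213 − 208 = $5.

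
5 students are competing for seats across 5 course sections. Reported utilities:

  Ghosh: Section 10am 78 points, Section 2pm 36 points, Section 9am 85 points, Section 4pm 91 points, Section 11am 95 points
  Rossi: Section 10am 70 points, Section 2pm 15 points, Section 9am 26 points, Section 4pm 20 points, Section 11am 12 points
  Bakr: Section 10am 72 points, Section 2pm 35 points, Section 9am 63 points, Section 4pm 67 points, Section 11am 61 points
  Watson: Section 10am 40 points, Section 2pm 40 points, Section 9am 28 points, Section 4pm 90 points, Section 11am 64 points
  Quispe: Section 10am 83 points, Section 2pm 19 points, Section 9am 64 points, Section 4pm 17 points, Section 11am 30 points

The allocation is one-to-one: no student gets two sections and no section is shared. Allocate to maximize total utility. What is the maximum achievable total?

Treat this as an assignment problem: match each student to one section.
Optimal: Ghosh→Section 11am (95 points), Rossi→Section 10am (70 points), Bakr→Section 2pm (35 points), Watson→Section 4pm (90 points), Quispe→Section 9am (64 points) — total 95+70+35+90+64 = 354 points.
Max-entry greedy (repeatedly take the single best remaining cell) gives 346 points, worse by 8.
Next-best assignment: Ghosh→Section 11am, Rossi→Section 2pm, Bakr→Section 9am, Watson→Section 4pm, Quispe→Section 10am = 346 points.
Every other assignment is strictly worse.

Max total: 354 points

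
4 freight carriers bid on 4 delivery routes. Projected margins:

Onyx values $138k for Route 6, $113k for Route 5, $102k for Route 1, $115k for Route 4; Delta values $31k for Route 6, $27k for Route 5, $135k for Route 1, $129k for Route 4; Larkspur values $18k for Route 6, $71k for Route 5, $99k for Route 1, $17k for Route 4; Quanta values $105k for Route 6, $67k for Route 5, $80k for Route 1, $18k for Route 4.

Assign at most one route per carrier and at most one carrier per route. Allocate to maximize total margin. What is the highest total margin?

Optimal: Onyx→Route 5 ($113k), Delta→Route 4 ($129k), Larkspur→Route 1 ($99k), Quanta→Route 6 ($105k) — total 113+129+99+105 = $446k.
Row-greedy (each carrier in turn takes its best remaining route) gives $362k, worse by 84.
No other one-to-one assignment exceeds $446k.

Maximum total: $446k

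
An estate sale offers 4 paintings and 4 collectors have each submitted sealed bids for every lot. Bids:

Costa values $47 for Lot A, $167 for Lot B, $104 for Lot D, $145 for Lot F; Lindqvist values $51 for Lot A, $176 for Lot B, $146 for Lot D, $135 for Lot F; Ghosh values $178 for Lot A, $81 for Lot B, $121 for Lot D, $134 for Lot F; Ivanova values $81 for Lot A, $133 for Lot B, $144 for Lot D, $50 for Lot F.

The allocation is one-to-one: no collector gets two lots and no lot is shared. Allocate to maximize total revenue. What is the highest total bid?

Maximum total: $643

Optimal: Costa→Lot F ($145), Lindqvist→Lot B ($176), Ghosh→Lot A ($178), Ivanova→Lot D ($144) — total 145+176+178+144 = $643.
Row-greedy (each collector in turn takes its best remaining lot) gives $541, worse by 102.
Next-best assignment: Costa→Lot B, Lindqvist→Lot F, Ghosh→Lot A, Ivanova→Lot D = $624.
Swapping Ivanova↔Costa (Ivanova→Lot F $50, Costa→Lot D $104) loses 135.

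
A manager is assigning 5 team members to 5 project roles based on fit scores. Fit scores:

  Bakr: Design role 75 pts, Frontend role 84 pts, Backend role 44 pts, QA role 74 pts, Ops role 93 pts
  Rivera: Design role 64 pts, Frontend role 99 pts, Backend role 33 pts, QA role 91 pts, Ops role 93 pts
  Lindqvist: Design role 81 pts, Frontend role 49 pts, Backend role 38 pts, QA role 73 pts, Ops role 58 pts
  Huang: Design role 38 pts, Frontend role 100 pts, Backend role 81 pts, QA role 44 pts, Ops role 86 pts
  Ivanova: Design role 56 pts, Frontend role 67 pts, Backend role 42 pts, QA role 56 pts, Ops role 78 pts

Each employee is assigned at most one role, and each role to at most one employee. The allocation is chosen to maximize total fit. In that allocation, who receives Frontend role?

Optimal: Bakr→Frontend role (84 pts), Rivera→QA role (91 pts), Lindqvist→Design role (81 pts), Huang→Backend role (81 pts), Ivanova→Ops role (78 pts) — total 84+91+81+81+78 = 415 pts.
Row-greedy (each employee in turn takes its best remaining role) gives 410 pts, worse by 5.
Swapping Bakr↔Rivera (Bakr→QA role 74 pts, Rivera→Frontend role 99 pts) loses 2.
No other one-to-one assignment exceeds 415 pts.
Bakr's own top role is Ops role (93 pts), but forcing Bakr→Ops role and reassigning the rest optimally gives only 413 pts — worse by 2.

Bakr receives Frontend role.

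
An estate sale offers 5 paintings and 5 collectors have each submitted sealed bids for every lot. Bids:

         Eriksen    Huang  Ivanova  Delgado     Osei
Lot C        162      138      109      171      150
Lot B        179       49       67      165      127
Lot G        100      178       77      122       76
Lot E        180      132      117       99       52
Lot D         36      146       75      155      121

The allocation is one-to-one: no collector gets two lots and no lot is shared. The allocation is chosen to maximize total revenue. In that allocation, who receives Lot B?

This is a one-to-one assignment (maximum-weight bipartite matching).
Optimal: Eriksen→Lot B ($179), Huang→Lot G ($178), Ivanova→Lot E ($117), Delgado→Lot D ($155), Osei→Lot C ($150) — total 179+178+117+155+150 = $779.
Max-entry greedy (repeatedly take the single best remaining cell) gives $731, worse by 48.
Next-best assignment: Eriksen→Lot B, Huang→Lot G, Ivanova→Lot E, Delgado→Lot C, Osei→Lot D = $766.
Eriksen's own top lot is Lot E ($180), but forcing Eriksen→Lot E and reassigning the rest optimally gives only $753 — worse by 26.

Eriksen receives Lot B.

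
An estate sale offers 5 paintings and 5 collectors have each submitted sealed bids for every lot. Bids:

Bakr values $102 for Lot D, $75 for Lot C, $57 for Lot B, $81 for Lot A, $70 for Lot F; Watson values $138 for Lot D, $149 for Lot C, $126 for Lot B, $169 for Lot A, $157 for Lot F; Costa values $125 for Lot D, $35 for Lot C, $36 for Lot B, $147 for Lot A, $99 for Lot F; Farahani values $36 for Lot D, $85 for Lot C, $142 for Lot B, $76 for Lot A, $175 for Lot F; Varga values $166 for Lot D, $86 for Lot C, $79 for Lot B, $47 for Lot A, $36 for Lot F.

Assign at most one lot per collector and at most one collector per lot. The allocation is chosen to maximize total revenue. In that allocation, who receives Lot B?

Bakr receives Lot B.

Optimal: Bakr→Lot B ($57), Watson→Lot C ($149), Costa→Lot A ($147), Farahani→Lot F ($175), Varga→Lot D ($166) — total 57+149+147+175+166 = $694.
Max-entry greedy (repeatedly take the single best remaining cell) gives $621, worse by 73.
Every other assignment is strictly worse.
Bakr's own top lot is Lot D ($102), but forcing Bakr→Lot D and reassigning the rest optimally gives only $652 — worse by 42.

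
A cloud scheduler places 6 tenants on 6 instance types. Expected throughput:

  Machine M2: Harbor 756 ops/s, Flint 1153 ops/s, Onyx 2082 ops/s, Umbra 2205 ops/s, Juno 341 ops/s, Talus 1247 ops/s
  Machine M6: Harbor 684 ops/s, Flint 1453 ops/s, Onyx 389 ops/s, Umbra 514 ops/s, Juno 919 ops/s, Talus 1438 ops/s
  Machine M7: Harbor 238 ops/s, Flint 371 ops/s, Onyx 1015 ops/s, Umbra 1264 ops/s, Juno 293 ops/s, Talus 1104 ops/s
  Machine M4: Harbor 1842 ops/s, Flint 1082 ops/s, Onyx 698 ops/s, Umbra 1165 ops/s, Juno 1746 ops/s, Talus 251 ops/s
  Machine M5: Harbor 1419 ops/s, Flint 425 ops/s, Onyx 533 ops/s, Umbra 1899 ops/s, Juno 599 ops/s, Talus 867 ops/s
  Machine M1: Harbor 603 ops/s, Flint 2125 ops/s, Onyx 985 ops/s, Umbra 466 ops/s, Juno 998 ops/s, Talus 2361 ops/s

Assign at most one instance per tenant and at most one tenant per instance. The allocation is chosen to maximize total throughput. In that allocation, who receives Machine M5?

Harbor receives Machine M5.

Optimal: Harbor→Machine M5 (1419 ops/s), Flint→Machine M6 (1453 ops/s), Onyx→Machine M2 (2082 ops/s), Umbra→Machine M7 (1264 ops/s), Juno→Machine M4 (1746 ops/s), Talus→Machine M1 (2361 ops/s) — total 1419+1453+2082+1264+1746+2361 = 10325 ops/s.
Column-greedy (each instance in turn goes to its best remaining tenant) gives 8188 ops/s, worse by 2137.
No other one-to-one assignment exceeds 10325 ops/s.
Harbor's own top instance is Machine M4 (1842 ops/s), but forcing Harbor→Machine M4 and reassigning the rest optimally gives only 9971 ops/s — worse by 354.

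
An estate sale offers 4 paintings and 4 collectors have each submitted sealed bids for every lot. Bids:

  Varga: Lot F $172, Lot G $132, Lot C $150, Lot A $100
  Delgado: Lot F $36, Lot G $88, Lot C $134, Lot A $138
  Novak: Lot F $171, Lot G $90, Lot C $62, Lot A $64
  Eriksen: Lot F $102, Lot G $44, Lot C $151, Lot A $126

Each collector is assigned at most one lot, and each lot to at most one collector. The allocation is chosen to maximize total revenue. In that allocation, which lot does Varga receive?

Varga receives Lot G.

Optimal: Varga→Lot G ($132), Delgado→Lot A ($138), Novak→Lot F ($171), Eriksen→Lot C ($151) — total 132+138+171+151 = $592.
Row-greedy (each collector in turn takes its best remaining lot) gives $551, worse by 41.
Next-best assignment: Varga→Lot G, Delgado→Lot C, Novak→Lot F, Eriksen→Lot A = $563.
Varga's own top lot is Lot F ($172), but forcing Varga→Lot F and reassigning the rest optimally gives only $551 — worse by 41.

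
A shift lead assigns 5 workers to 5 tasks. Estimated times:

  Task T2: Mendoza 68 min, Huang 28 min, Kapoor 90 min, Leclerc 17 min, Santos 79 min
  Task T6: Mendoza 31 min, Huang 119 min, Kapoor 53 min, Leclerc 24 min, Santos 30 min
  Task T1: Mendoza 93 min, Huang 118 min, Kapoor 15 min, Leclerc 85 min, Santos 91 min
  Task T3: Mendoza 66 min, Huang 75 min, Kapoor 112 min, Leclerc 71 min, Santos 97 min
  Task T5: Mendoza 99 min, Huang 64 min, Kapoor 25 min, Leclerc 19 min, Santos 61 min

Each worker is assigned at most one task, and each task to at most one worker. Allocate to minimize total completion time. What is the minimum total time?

Minimum total: 158 min

Optimal: Mendoza→Task T3 (66 min), Huang→Task T2 (28 min), Kapoor→Task T1 (15 min), Leclerc→Task T5 (19 min), Santos→Task T6 (30 min) — total 66+28+15+19+30 = 158 min.
Min-entry greedy (repeatedly take the single cheapest remaining cell) gives 192 min, worse by 34.
Next-best assignment: Mendoza→Task T6, Huang→Task T2, Kapoor→Task T1, Leclerc→Task T5, Santos→Task T3 = 190 min.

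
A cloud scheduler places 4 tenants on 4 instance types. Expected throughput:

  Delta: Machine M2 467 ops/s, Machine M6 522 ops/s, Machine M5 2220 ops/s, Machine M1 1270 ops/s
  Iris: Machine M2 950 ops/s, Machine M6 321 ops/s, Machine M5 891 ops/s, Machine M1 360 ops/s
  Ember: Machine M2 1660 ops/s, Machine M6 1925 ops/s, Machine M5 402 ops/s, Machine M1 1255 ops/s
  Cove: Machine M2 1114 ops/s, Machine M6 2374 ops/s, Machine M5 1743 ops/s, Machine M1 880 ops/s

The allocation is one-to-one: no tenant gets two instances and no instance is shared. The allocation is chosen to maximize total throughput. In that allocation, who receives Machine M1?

Ember receives Machine M1.

This is a one-to-one assignment (maximum-weight bipartite matching).
Optimal: Delta→Machine M5 (2220 ops/s), Iris→Machine M2 (950 ops/s), Ember→Machine M1 (1255 ops/s), Cove→Machine M6 (2374 ops/s) — total 2220+950+1255+2374 = 6799 ops/s.
Max-entry greedy (repeatedly take the single best remaining cell) gives 6614 ops/s, worse by 185.
Every other assignment is strictly worse.
Ember's own top instance is Machine M6 (1925 ops/s), but forcing Ember→Machine M6 and reassigning the rest optimally gives only 5975 ops/s — worse by 824.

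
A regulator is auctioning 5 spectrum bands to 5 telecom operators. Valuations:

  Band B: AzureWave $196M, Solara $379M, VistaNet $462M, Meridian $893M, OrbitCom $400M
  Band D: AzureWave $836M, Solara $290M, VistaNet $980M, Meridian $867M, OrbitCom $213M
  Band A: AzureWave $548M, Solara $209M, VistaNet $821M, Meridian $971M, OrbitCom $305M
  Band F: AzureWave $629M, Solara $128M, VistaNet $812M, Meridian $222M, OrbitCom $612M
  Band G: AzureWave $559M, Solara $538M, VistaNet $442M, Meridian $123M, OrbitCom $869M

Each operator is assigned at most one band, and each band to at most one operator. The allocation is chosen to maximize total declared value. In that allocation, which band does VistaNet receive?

VistaNet receives Band F.

Optimal: AzureWave→Band D ($836M), Solara→Band B ($379M), VistaNet→Band F ($812M), Meridian→Band A ($971M), OrbitCom→Band G ($869M) — total 836+379+812+971+869 = $3867M.
Checked against all permutations: $3867M is optimal.
VistaNet's own top band is Band D ($980M), but forcing VistaNet→Band D and reassigning the rest optimally gives only $3828M — worse by 39.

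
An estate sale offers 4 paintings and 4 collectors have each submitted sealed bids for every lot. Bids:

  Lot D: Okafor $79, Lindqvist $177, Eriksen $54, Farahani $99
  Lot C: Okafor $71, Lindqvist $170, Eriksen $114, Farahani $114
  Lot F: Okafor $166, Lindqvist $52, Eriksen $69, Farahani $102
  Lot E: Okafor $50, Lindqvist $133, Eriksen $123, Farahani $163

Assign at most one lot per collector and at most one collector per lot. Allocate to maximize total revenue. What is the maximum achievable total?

Treat this as an assignment problem: match each collector to one lot.
Optimal: Okafor→Lot F ($166), Lindqvist→Lot D ($177), Eriksen→Lot C ($114), Farahani→Lot E ($163) — total 166+177+114+163 = $620.
Row-greedy (each collector in turn takes its best remaining lot) gives $580, worse by 40.
Next-best assignment: Okafor→Lot F, Lindqvist→Lot D, Eriksen→Lot E, Farahani→Lot C = $580.
Swapping Okafor↔Lindqvist (Okafor→Lot D $79, Lindqvist→Lot F $52) loses 212.

Max total: $620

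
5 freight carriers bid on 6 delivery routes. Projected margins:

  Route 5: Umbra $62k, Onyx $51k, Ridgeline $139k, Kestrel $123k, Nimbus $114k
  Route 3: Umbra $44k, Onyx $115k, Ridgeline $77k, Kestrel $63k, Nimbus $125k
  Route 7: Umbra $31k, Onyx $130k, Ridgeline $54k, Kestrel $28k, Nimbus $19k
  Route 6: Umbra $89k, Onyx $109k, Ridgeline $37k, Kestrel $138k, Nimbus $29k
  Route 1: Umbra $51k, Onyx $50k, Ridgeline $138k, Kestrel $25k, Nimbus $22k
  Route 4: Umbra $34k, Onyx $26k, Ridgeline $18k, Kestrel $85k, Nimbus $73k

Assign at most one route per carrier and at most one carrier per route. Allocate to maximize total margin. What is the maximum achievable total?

Max total: $605k

Optimal: Umbra→Route 6 ($89k), Onyx→Route 7 ($130k), Ridgeline→Route 1 ($138k), Kestrel→Route 5 ($123k), Nimbus→Route 3 ($125k) — total 89+130+138+123+125 = $605k.
Row-greedy (each carrier in turn takes its best remaining route) gives $568k, worse by 37.
Next-best assignment: Umbra→Route 5, Onyx→Route 7, Ridgeline→Route 1, Kestrel→Route 6, Nimbus→Route 3 = $593k.
Every other assignment is strictly worse.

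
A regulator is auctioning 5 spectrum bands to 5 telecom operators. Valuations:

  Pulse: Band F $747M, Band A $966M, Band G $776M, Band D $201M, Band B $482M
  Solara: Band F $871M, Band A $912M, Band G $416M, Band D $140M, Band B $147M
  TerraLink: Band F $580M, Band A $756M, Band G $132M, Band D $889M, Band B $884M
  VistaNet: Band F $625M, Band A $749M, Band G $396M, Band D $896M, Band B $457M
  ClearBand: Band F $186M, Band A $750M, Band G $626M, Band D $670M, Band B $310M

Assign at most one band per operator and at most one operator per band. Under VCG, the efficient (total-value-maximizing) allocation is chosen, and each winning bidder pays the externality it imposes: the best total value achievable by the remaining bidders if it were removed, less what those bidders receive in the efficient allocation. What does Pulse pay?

Pulse pays $124M.

Efficient allocation: Pulse→Band A ($966M), Solara→Band F ($871M), TerraLink→Band B ($884M), VistaNet→Band D ($896M), ClearBand→Band G ($626M); total welfare W = $4243M.
Pulse receives Band A at value $966M, so the others get W − 966 = $3277M.
Without Pulse: best allocation of the remaining 4 bidders over all 5 bands is Solara→Band F ($871M), TerraLink→Band B ($884M), VistaNet→Band D ($896M), ClearBand→Band A ($750M), total $3401M.
VCG payment = (others' best without Pulse) − (others' welfare with Pulse) = 3401 − 3277 = $124M.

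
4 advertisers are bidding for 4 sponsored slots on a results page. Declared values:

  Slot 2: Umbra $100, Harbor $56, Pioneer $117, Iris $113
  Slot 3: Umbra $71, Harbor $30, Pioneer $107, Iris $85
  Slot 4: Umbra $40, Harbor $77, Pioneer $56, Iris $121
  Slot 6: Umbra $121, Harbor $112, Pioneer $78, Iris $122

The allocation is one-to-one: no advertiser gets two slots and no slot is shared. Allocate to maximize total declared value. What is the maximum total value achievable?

Maximum total: $440

Treat this as an assignment problem: match each advertiser to one slot.
Optimal: Umbra→Slot 2 ($100), Harbor→Slot 6 ($112), Pioneer→Slot 3 ($107), Iris→Slot 4 ($121) — total 100+112+107+121 = $440.
No other one-to-one assignment exceeds $440.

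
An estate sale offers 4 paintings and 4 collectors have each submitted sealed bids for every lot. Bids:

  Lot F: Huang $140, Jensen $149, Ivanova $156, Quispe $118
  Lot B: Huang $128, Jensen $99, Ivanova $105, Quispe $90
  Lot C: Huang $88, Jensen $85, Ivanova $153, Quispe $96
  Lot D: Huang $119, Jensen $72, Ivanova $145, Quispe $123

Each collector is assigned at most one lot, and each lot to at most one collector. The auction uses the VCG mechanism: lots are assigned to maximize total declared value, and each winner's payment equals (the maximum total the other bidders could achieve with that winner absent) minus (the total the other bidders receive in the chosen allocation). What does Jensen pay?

Jensen pays $12.

Efficient allocation: Huang→Lot B ($128), Jensen→Lot F ($149), Ivanova→Lot C ($153), Quispe→Lot D ($123); total welfare W = $553.
Jensen receives Lot F at value $149, so the others get W − 149 = $404.
Without Jensen: best allocation of the remaining 3 bidders over all 4 lots is Huang→Lot F ($140), Ivanova→Lot C ($153), Quispe→Lot D ($123), total $416.
VCG payment = (others' best without Jensen) − (others' welfare with Jensen) = 416 − 404 = $12.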